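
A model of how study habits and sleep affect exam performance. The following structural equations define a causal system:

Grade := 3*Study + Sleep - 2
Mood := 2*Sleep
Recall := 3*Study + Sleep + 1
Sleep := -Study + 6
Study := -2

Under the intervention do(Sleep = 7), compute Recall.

2

Under do(Sleep=7), the mechanism Sleep := -Study + 6 is discarded; Sleep is fixed at 7.
Recall = 3*Study + Sleep + 1  [with Study=-2, Sleep=7]  = 2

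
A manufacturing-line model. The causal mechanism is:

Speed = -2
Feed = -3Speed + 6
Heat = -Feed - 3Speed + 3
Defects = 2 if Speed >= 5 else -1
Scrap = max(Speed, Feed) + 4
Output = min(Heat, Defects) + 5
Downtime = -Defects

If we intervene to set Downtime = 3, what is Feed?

12

Under do(Downtime=3), the mechanism Downtime = -Defects is discarded; Downtime is fixed at 3.
Feed is not downstream of the intervention, so its value is determined by the original equations.
Feed = -3Speed + 6  [with Speed=-2]  = 12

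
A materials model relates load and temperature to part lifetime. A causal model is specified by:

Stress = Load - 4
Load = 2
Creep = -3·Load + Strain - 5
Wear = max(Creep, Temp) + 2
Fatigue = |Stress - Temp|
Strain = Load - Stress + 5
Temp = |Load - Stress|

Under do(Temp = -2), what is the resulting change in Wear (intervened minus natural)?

-6

Under do(Temp=-2), the mechanism Temp = |Load - Stress| is discarded; Temp is fixed at -2.
Stress = Load - 4  [with Load=2]  = -2
Strain = Load - Stress + 5  [with Load=2, Stress=-2]  = 9
Creep = -3·Load + Strain - 5  [with Load=2, Strain=9]  = -2
Wear = max(Creep, Temp) + 2  [with Creep=-2, Temp=-2]  = 0
Without intervention: Stress = Load - 4  [with Load=2]  = -2; Strain = Load - Stress + 5  [with Load=2, Stress=-2]  = 9; Temp = |Load - Stress|  [with Load=2, Stress=-2]  = 4; Creep = -3·Load + Strain - 5  [with Load=2, Strain=9]  = -2; Wear = max(Creep, Temp) + 2  [with Creep=-2, Temp=4]  = 6.
Change = 0 − 6 = -6.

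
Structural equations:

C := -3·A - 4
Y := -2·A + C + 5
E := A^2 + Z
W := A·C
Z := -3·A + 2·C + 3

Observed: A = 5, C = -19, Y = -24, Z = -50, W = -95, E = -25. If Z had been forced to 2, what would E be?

27

Under do(Z=2), the mechanism Z := -3·A + 2·C + 3 is discarded; Z is fixed at 2.
E = A^2 + Z  [with A=5, Z=2]  = 27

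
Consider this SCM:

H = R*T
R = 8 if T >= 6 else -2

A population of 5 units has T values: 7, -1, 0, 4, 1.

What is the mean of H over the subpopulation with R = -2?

Observing R=-2 restricts to units where R's equation naturally yields -2: T ∈ {-1, 0, 4, 1}. In that subpopulation H = 2, 0, -8, -2, mean -2.

-2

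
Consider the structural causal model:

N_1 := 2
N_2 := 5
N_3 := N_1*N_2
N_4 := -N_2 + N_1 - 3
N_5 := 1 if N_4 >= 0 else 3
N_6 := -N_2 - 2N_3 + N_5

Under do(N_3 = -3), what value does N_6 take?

4

The intervention breaks the incoming arrows to N_3: N_3 := N_1*N_2 no longer applies, and N_3 = -3.
N_4 = -N_2 + N_1 - 3  [with N_2=5, N_1=2]  = -6
N_5 = 1 if N_4 >= 0 else 3  [with N_4=-6]  = 3
N_6 = -N_2 - 2N_3 + N_5  [with N_2=5, N_3=-3, N_5=3]  = 4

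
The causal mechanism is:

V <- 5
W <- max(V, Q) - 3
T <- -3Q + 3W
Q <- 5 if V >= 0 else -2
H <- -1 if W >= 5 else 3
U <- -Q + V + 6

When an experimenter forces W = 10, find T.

15

do(W=10) replaces the equation W <- max(V, Q) - 3 with the constant W = 10.
Q = 5 if V >= 0 else -2  [with V=5]  = 5
T = -3Q + 3W  [with Q=5, W=10]  = 15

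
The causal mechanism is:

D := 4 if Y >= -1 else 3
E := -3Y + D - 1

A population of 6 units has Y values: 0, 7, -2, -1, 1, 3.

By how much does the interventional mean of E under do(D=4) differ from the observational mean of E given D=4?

do(D=4) breaks D's dependence on Y. With D=4 fixed, E across the units is 3, -18, 9, 6, 0, -6, mean -1.
Conditioning on D=4 selects the 5 unit(s) with Y ∈ {0, 7, -1, 1, 3}. Their E values: 3, -18, 6, 0, -6. Mean = -3.
Difference = -1 − (-3) = 2.

2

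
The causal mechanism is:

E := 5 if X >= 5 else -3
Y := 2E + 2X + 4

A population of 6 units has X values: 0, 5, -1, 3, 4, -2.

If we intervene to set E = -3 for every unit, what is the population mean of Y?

1

The intervention sets E=-3 in all 6 units regardless of X. Recomputing Y per unit gives -2, 8, -4, 4, 6, -6; average 1.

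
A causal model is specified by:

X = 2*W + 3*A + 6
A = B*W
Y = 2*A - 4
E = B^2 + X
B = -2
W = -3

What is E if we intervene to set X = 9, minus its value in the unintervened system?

Intervening sets X = 9 and removes its equation (X = 2*W + 3*A + 6).
E = B^2 + X  [with B=-2, X=9]  = 13
Without intervention: A = B*W  [with B=-2, W=-3]  = 6; X = 2*W + 3*A + 6  [with W=-3, A=6]  = 18; E = B^2 + X  [with B=-2, X=18]  = 22.
Change = 13 − 22 = -9.

-9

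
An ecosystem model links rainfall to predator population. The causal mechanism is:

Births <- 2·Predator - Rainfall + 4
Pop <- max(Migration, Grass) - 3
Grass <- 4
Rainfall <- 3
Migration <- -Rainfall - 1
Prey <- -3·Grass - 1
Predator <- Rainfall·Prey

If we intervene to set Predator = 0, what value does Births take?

Intervening sets Predator = 0 and removes its equation (Predator <- Rainfall·Prey).
Births = 2·Predator - Rainfall + 4  [with Predator=0, Rainfall=3]  = 1

1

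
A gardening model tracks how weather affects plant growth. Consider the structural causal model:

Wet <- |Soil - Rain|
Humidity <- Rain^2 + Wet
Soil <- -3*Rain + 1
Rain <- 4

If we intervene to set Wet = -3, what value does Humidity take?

The intervention breaks the incoming arrows to Wet: Wet <- |Soil - Rain| no longer applies, and Wet = -3.
Humidity = Rain^2 + Wet  [with Rain=4, Wet=-3]  = 13

13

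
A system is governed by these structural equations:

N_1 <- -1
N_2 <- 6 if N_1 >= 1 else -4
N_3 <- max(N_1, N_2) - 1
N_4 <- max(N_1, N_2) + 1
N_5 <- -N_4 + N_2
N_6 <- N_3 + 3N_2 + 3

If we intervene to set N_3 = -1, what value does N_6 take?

-10

The intervention breaks the incoming arrows to N_3: N_3 <- max(N_1, N_2) - 1 no longer applies, and N_3 = -1.
N_2 = 6 if N_1 >= 1 else -4  [with N_1=-1]  = -4
N_6 = N_3 + 3N_2 + 3  [with N_3=-1, N_2=-4]  = -10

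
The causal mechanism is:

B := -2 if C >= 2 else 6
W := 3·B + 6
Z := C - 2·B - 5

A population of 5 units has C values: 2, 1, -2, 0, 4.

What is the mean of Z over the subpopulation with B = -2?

E[Z|B=-2] averages over only the 2 units with B=-2 (C = 2, 4): Z = 1, 3, mean 2.

2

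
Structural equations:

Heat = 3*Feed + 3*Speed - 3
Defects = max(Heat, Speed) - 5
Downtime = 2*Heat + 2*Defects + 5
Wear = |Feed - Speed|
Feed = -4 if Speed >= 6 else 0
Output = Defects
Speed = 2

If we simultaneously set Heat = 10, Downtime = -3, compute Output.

Under do(Heat = 10, Downtime = -3), each intervened variable's structural equation is replaced by its fixed value.
Defects = max(Heat, Speed) - 5  [with Heat=10, Speed=2]  = 5
Output = Defects  [with Defects=5]  = 5

5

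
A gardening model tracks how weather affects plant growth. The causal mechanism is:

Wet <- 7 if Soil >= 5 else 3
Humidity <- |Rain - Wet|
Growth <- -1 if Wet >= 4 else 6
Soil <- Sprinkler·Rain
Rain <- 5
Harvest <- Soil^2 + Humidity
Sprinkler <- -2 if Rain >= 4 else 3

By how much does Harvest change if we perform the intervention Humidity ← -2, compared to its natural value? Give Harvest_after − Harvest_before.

-4

Intervening sets Humidity = -2 and removes its equation (Humidity <- |Rain - Wet|).
Sprinkler = -2 if Rain >= 4 else 3  [with Rain=5]  = -2
Soil = Sprinkler·Rain  [with Sprinkler=-2, Rain=5]  = -10
Harvest = Soil^2 + Humidity  [with Soil=-10, Humidity=-2]  = 98
Without intervention: Sprinkler = -2 if Rain >= 4 else 3  [with Rain=5]  = -2; Soil = Sprinkler·Rain  [with Sprinkler=-2, Rain=5]  = -10; Wet = 7 if Soil >= 5 else 3  [with Soil=-10]  = 3; Humidity = |Rain - Wet|  [with Rain=5, Wet=3]  = 2; Harvest = Soil^2 + Humidity  [with Soil=-10, Humidity=2]  = 102.
Change = 98 − 102 = -4.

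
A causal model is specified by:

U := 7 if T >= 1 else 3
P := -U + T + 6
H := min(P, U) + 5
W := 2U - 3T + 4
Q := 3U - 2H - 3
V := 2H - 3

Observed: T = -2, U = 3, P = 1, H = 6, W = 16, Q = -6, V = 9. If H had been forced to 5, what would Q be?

-4

Under do(H=5), the mechanism H := min(P, U) + 5 is discarded; H is fixed at 5.
U = 7 if T >= 1 else 3  [with T=-2]  = 3
Q = 3U - 2H - 3  [with U=3, H=5]  = -4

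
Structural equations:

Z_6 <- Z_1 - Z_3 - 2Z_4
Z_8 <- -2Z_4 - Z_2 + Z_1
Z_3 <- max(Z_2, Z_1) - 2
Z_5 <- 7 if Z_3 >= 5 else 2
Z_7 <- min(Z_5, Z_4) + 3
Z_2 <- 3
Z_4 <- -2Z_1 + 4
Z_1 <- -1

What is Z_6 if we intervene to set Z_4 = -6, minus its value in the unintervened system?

Under do(Z_4=-6), the mechanism Z_4 <- -2Z_1 + 4 is discarded; Z_4 is fixed at -6.
Z_3 = max(Z_2, Z_1) - 2  [with Z_2=3, Z_1=-1]  = 1
Z_6 = Z_1 - Z_3 - 2Z_4  [with Z_1=-1, Z_3=1, Z_4=-6]  = 10
Without intervention: Z_3 = max(Z_2, Z_1) - 2  [with Z_2=3, Z_1=-1]  = 1; Z_4 = -2Z_1 + 4  [with Z_1=-1]  = 6; Z_6 = Z_1 - Z_3 - 2Z_4  [with Z_1=-1, Z_3=1, Z_4=6]  = -14.
Change = 10 − (-14) = 24.

24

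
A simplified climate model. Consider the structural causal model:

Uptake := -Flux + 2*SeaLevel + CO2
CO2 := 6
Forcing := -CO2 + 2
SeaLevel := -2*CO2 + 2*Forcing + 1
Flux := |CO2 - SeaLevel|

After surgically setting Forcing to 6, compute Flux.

5

Under do(Forcing=6), the mechanism Forcing := -CO2 + 2 is discarded; Forcing is fixed at 6.
SeaLevel = -2*CO2 + 2*Forcing + 1  [with CO2=6, Forcing=6]  = 1
Flux = |CO2 - SeaLevel|  [with CO2=6, SeaLevel=1]  = 5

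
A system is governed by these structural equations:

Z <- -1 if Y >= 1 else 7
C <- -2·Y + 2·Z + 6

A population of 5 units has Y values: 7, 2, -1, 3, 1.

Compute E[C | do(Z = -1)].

Under do(Z=-1), Z's equation is replaced by Z=-1 for every unit. Per-unit C: -10, 0, 6, -2, 2. Mean = -0.8.

-0.8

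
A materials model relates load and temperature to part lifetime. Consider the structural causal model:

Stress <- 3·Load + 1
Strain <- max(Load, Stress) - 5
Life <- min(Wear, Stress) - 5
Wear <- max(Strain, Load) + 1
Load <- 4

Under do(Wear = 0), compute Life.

-5

Intervening sets Wear = 0 and removes its equation (Wear <- max(Strain, Load) + 1).
Stress = 3·Load + 1  [with Load=4]  = 13
Life = min(Wear, Stress) - 5  [with Wear=0, Stress=13]  = -5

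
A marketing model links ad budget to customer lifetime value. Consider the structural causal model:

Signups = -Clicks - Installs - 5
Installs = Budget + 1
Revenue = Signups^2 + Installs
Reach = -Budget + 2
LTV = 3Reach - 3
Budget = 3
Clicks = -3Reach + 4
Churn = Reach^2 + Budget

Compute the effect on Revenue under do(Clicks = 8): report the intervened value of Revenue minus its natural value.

The intervention breaks the incoming arrows to Clicks: Clicks = -3Reach + 4 no longer applies, and Clicks = 8.
Installs = Budget + 1  [with Budget=3]  = 4
Signups = -Clicks - Installs - 5  [with Clicks=8, Installs=4]  = -17
Revenue = Signups^2 + Installs  [with Signups=-17, Installs=4]  = 293
Without intervention: Reach = -Budget + 2  [with Budget=3]  = -1; Clicks = -3Reach + 4  [with Reach=-1]  = 7; Installs = Budget + 1  [with Budget=3]  = 4; Signups = -Clicks - Installs - 5  [with Clicks=7, Installs=4]  = -16; Revenue = Signups^2 + Installs  [with Signups=-16, Installs=4]  = 260.
Change = 293 − 260 = 33.

33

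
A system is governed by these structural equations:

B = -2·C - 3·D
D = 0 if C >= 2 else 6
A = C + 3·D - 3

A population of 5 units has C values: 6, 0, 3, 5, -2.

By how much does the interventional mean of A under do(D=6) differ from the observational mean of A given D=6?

The intervention sets D=6 in all 5 units regardless of C. Recomputing A per unit gives 21, 15, 18, 20, 13; average 17.4.
E[A|D=6] averages over only the 2 units with D=6 (C = 0, -2): A = 15, 13, mean 14.
Difference = 17.4 − 14 = 3.4.

3.4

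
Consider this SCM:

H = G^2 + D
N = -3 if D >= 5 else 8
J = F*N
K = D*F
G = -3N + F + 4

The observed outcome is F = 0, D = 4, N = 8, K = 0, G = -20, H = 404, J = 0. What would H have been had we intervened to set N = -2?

The intervention breaks the incoming arrows to N: N = -3 if D >= 5 else 8 no longer applies, and N = -2.
G = -3N + F + 4  [with N=-2, F=0]  = 10
H = G^2 + D  [with G=10, D=4]  = 104

104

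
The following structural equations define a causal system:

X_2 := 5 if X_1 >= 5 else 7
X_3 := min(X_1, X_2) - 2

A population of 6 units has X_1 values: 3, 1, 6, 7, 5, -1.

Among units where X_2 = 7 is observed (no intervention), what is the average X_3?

E[X_3|X_2=7] averages over only the 3 units with X_2=7 (X_1 = 3, 1, -1): X_3 = 1, -1, -3, mean -1.

-1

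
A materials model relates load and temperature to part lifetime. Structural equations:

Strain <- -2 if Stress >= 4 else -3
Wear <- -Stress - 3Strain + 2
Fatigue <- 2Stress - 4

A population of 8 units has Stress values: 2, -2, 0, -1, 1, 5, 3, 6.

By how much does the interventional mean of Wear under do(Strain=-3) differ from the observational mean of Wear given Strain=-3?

-1.25

The intervention sets Strain=-3 in all 8 units regardless of Stress. Recomputing Wear per unit gives 9, 13, 11, 12, 10, 6, 8, 5; average 9.25.
Observing Strain=-3 restricts to units where Strain's equation naturally yields -3: Stress ∈ {2, -2, 0, -1, 1, 3}. In that subpopulation Wear = 9, 13, 11, 12, 10, 8, mean 10.5.
Difference = 9.25 − 10.5 = -1.25.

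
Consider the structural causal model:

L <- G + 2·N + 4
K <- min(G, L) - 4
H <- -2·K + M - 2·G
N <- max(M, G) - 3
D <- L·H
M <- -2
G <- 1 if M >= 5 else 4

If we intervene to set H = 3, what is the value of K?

0

do(H=3) replaces the equation H <- -2·K + M - 2·G with the constant H = 3.
Since K is not a descendant of the intervened variable, it is unaffected.
G = 1 if M >= 5 else 4  [with M=-2]  = 4
N = max(M, G) - 3  [with M=-2, G=4]  = 1
L = G + 2·N + 4  [with G=4, N=1]  = 10
K = min(G, L) - 4  [with G=4, L=10]  = 0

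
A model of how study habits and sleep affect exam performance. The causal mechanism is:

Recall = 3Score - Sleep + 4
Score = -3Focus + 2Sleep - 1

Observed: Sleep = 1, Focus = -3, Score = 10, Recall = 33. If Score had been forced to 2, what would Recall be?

The intervention breaks the incoming arrows to Score: Score = -3Focus + 2Sleep - 1 no longer applies, and Score = 2.
Recall = 3Score - Sleep + 4  [with Score=2, Sleep=1]  = 9

9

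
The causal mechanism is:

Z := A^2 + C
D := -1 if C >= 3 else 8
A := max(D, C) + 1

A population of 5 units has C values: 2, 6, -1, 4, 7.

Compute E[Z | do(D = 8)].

84.6

Under do(D=8), D's equation is replaced by D=8 for every unit. Per-unit Z: 83, 87, 80, 85, 88. Mean = 84.6.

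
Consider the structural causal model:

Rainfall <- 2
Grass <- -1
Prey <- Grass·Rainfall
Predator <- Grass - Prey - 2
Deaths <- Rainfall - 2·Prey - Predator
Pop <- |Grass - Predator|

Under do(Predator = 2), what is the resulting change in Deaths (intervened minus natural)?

Intervening sets Predator = 2 and removes its equation (Predator <- Grass - Prey - 2).
Prey = Grass·Rainfall  [with Grass=-1, Rainfall=2]  = -2
Deaths = Rainfall - 2·Prey - Predator  [with Rainfall=2, Prey=-2, Predator=2]  = 4
Without intervention: Prey = Grass·Rainfall  [with Grass=-1, Rainfall=2]  = -2; Predator = Grass - Prey - 2  [with Grass=-1, Prey=-2]  = -1; Deaths = Rainfall - 2·Prey - Predator  [with Rainfall=2, Prey=-2, Predator=-1]  = 7.
Change = 4 − 7 = -3.

-3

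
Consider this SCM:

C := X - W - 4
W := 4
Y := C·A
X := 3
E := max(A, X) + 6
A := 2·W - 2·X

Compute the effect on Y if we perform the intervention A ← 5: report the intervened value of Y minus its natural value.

-15

do(A=5) replaces the equation A := 2·W - 2·X with the constant A = 5.
C = X - W - 4  [with X=3, W=4]  = -5
Y = C·A  [with C=-5, A=5]  = -25
Without intervention: A = 2·W - 2·X  [with W=4, X=3]  = 2; C = X - W - 4  [with X=3, W=4]  = -5; Y = C·A  [with C=-5, A=2]  = -10.
Change = -25 − (-10) = -15.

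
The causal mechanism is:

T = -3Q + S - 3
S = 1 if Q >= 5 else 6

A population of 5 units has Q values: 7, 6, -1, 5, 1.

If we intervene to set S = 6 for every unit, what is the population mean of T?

do(S=6) breaks S's dependence on Q. With S=6 fixed, T across the units is -18, -15, 6, -12, 0, mean -7.8.

-7.8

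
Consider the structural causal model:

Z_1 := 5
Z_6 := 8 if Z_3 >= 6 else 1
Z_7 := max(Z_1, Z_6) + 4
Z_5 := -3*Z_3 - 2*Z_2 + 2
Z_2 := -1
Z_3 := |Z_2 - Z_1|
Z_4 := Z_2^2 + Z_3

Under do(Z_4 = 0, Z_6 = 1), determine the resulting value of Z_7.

Setting Z_4 = 0, Z_6 = 1 by intervention discards those variables' equations.
Z_7 = max(Z_1, Z_6) + 4  [with Z_1=5, Z_6=1]  = 9

9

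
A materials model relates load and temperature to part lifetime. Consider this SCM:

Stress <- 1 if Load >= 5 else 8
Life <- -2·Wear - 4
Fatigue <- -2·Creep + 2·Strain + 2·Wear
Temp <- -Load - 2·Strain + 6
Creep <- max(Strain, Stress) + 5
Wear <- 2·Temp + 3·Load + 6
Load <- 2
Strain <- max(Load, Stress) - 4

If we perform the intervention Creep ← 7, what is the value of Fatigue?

Under do(Creep=7), the mechanism Creep <- max(Strain, Stress) + 5 is discarded; Creep is fixed at 7.
Stress = 1 if Load >= 5 else 8  [with Load=2]  = 8
Strain = max(Load, Stress) - 4  [with Load=2, Stress=8]  = 4
Temp = -Load - 2·Strain + 6  [with Load=2, Strain=4]  = -4
Wear = 2·Temp + 3·Load + 6  [with Temp=-4, Load=2]  = 4
Fatigue = -2·Creep + 2·Strain + 2·Wear  [with Creep=7, Strain=4, Wear=4]  = 2

2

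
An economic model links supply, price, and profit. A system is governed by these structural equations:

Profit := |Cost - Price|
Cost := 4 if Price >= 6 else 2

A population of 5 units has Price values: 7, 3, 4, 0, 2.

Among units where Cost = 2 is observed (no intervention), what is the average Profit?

Observing Cost=2 restricts to units where Cost's equation naturally yields 2: Price ∈ {3, 4, 0, 2}. In that subpopulation Profit = 1, 2, 2, 0, mean 1.25.

1.25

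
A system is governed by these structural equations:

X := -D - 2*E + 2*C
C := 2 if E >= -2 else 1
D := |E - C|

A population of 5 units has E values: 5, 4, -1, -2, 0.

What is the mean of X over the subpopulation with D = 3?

Observing D=3 restricts to units where D's equation naturally yields 3: E ∈ {5, -1}. In that subpopulation X = -9, 3, mean -3.

-3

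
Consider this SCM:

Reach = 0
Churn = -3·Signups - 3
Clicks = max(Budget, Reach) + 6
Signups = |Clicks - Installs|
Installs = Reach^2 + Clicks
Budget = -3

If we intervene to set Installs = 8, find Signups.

2

Intervening sets Installs = 8 and removes its equation (Installs = Reach^2 + Clicks).
Clicks = max(Budget, Reach) + 6  [with Budget=-3, Reach=0]  = 6
Signups = |Clicks - Installs|  [with Clicks=6, Installs=8]  = 2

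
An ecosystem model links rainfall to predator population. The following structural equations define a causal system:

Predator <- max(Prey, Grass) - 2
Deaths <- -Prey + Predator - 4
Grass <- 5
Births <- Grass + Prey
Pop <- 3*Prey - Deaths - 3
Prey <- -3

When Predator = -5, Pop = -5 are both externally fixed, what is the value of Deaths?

-6

The joint intervention fixes Predator = -5, Pop = -5, removing each variable's own equation.
Deaths = -Prey + Predator - 4  [with Prey=-3, Predator=-5]  = -6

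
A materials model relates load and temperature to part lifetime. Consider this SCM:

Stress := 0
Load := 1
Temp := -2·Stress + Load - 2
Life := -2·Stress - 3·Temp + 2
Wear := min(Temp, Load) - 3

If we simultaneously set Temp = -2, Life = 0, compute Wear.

The joint intervention fixes Temp = -2, Life = 0, removing each variable's own equation.
Wear = min(Temp, Load) - 3  [with Temp=-2, Load=1]  = -5

-5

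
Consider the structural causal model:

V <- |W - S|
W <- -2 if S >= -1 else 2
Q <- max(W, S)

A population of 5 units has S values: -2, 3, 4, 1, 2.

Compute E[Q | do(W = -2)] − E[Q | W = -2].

do(W=-2) breaks W's dependence on S. With W=-2 fixed, Q across the units is -2, 3, 4, 1, 2, mean 1.6.
Observing W=-2 restricts to units where W's equation naturally yields -2: S ∈ {3, 4, 1, 2}. In that subpopulation Q = 3, 4, 1, 2, mean 2.5.
Difference = 1.6 − 2.5 = -0.9.

-0.9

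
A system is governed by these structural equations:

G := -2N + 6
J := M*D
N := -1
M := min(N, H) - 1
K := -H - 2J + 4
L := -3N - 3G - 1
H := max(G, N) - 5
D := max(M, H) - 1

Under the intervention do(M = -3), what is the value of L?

Under do(M=-3), the mechanism M := min(N, H) - 1 is discarded; M is fixed at -3.
Since L is not a descendant of the intervened variable, it is unaffected.
G = -2N + 6  [with N=-1]  = 8
L = -3N - 3G - 1  [with N=-1, G=8]  = -22

-22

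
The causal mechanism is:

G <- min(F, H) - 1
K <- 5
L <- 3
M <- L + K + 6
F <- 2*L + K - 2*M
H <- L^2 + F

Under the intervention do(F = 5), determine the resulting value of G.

4

Under do(F=5), the mechanism F <- 2*L + K - 2*M is discarded; F is fixed at 5.
H = L^2 + F  [with L=3, F=5]  = 14
G = min(F, H) - 1  [with F=5, H=14]  = 4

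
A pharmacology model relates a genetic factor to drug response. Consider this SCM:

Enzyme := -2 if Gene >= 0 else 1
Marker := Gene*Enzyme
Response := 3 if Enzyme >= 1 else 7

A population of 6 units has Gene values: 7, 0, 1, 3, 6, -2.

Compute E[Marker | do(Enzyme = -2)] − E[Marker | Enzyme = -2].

1.8

The intervention sets Enzyme=-2 in all 6 units regardless of Gene. Recomputing Marker per unit gives -14, 0, -2, -6, -12, 4; average -5.
Observing Enzyme=-2 restricts to units where Enzyme's equation naturally yields -2: Gene ∈ {7, 0, 1, 3, 6}. In that subpopulation Marker = -14, 0, -2, -6, -12, mean -6.8.
Difference = -5 − (-6.8) = 1.8.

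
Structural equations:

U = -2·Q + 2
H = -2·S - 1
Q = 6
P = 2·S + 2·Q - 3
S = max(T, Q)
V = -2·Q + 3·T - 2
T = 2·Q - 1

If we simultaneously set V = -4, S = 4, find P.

Setting V = -4, S = 4 by intervention discards those variables' equations.
P = 2·S + 2·Q - 3  [with S=4, Q=6]  = 17

17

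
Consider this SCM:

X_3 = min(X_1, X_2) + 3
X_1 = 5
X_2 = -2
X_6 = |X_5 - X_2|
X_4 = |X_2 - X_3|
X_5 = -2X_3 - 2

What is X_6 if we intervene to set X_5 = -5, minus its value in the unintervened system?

1

The intervention breaks the incoming arrows to X_5: X_5 = -2X_3 - 2 no longer applies, and X_5 = -5.
X_6 = |X_5 - X_2|  [with X_5=-5, X_2=-2]  = 3
Without intervention: X_3 = min(X_1, X_2) + 3  [with X_1=5, X_2=-2]  = 1; X_5 = -2X_3 - 2  [with X_3=1]  = -4; X_6 = |X_5 - X_2|  [with X_5=-4, X_2=-2]  = 2.
Change = 3 − 2 = 1.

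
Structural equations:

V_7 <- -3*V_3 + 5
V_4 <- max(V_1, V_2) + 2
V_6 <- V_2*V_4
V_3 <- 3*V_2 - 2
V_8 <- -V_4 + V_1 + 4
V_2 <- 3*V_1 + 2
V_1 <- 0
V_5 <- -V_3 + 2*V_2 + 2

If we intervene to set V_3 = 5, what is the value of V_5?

1

do(V_3=5) replaces the equation V_3 <- 3*V_2 - 2 with the constant V_3 = 5.
V_2 = 3*V_1 + 2  [with V_1=0]  = 2
V_5 = -V_3 + 2*V_2 + 2  [with V_3=5, V_2=2]  = 1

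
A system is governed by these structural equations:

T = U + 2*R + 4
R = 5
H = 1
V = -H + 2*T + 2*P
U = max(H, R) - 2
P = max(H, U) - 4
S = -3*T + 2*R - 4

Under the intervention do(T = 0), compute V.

Under do(T=0), the mechanism T = U + 2*R + 4 is discarded; T is fixed at 0.
U = max(H, R) - 2  [with H=1, R=5]  = 3
P = max(H, U) - 4  [with H=1, U=3]  = -1
V = -H + 2*T + 2*P  [with H=1, T=0, P=-1]  = -3

-3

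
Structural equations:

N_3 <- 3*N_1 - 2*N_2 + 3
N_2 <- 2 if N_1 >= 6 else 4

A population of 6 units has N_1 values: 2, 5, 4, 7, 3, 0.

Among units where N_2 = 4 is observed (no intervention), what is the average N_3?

3.4

Observing N_2=4 restricts to units where N_2's equation naturally yields 4: N_1 ∈ {2, 5, 4, 3, 0}. In that subpopulation N_3 = 1, 10, 7, 4, -5, mean 3.4.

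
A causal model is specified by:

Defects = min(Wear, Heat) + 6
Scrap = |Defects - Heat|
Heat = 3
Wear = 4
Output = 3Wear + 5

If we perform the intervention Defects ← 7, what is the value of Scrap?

4

The intervention breaks the incoming arrows to Defects: Defects = min(Wear, Heat) + 6 no longer applies, and Defects = 7.
Scrap = |Defects - Heat|  [with Defects=7, Heat=3]  = 4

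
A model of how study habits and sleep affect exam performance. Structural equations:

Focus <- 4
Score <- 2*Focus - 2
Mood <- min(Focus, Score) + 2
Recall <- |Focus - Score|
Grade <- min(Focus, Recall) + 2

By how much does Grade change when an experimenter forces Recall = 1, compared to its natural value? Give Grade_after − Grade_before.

Intervening sets Recall = 1 and removes its equation (Recall <- |Focus - Score|).
Grade = min(Focus, Recall) + 2  [with Focus=4, Recall=1]  = 3
Without intervention: Score = 2*Focus - 2  [with Focus=4]  = 6; Recall = |Focus - Score|  [with Focus=4, Score=6]  = 2; Grade = min(Focus, Recall) + 2  [with Focus=4, Recall=2]  = 4.
Change = 3 − 4 = -1.

-1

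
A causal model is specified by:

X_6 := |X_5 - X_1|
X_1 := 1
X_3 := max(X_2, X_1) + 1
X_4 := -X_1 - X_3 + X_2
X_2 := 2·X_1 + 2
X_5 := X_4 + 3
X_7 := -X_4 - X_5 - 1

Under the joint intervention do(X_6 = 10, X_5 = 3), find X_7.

Setting X_6 = 10, X_5 = 3 by intervention discards those variables' equations.
X_2 = 2·X_1 + 2  [with X_1=1]  = 4
X_3 = max(X_2, X_1) + 1  [with X_2=4, X_1=1]  = 5
X_4 = -X_1 - X_3 + X_2  [with X_1=1, X_3=5, X_2=4]  = -2
X_7 = -X_4 - X_5 - 1  [with X_4=-2, X_5=3]  = -2

-2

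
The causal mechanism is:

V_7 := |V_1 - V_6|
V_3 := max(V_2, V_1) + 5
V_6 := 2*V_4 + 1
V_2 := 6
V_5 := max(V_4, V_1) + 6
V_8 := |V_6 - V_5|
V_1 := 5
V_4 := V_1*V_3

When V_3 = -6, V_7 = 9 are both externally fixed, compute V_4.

-30

The joint intervention fixes V_3 = -6, V_7 = 9, removing each variable's own equation.
V_4 = V_1*V_3  [with V_1=5, V_3=-6]  = -30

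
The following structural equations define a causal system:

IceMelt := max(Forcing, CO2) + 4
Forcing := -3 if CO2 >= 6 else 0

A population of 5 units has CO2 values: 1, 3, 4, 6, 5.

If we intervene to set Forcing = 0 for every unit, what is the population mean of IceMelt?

7.8

Every unit gets Forcing=0 under the intervention. IceMelt values become 5, 7, 8, 10, 9; E[IceMelt|do(Forcing=0)] = 7.8.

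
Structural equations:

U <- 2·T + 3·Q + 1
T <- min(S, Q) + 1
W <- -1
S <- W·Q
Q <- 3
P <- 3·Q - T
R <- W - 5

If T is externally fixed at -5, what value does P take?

14

Intervening sets T = -5 and removes its equation (T <- min(S, Q) + 1).
P = 3·Q - T  [with Q=3, T=-5]  = 14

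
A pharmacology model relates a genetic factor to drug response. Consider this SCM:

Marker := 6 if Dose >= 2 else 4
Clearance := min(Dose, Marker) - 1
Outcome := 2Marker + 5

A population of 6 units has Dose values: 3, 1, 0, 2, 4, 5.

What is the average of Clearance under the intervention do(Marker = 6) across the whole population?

1.5

Under do(Marker=6), Marker's equation is replaced by Marker=6 for every unit. Per-unit Clearance: 2, 0, -1, 1, 3, 4. Mean = 1.5.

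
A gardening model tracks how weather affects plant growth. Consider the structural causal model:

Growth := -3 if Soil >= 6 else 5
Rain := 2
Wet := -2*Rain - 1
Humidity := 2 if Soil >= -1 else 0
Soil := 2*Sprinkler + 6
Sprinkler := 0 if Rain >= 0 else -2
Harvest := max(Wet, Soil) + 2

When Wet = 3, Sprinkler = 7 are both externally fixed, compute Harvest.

Under do(Wet = 3, Sprinkler = 7), each intervened variable's structural equation is replaced by its fixed value.
Soil = 2*Sprinkler + 6  [with Sprinkler=7]  = 20
Harvest = max(Wet, Soil) + 2  [with Wet=3, Soil=20]  = 22

22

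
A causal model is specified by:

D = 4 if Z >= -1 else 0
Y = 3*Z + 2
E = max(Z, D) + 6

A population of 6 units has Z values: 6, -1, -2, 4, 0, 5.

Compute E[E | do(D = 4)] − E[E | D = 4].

-0.1

Under do(D=4), D's equation is replaced by D=4 for every unit. Per-unit E: 12, 10, 10, 10, 10, 11. Mean = 10.5.
E[E|D=4] averages over only the 5 units with D=4 (Z = 6, -1, 4, 0, 5): E = 12, 10, 10, 10, 11, mean 10.6.
Difference = 10.5 − 10.6 = -0.1.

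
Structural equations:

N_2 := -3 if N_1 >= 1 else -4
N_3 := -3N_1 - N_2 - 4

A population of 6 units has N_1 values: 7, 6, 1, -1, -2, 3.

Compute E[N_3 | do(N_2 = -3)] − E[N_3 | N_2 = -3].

Under do(N_2=-3), N_2's equation is replaced by N_2=-3 for every unit. Per-unit N_3: -22, -19, -4, 2, 5, -10. Mean = -8.
Observing N_2=-3 restricts to units where N_2's equation naturally yields -3: N_1 ∈ {7, 6, 1, 3}. In that subpopulation N_3 = -22, -19, -4, -10, mean -13.75.
Difference = -8 − (-13.75) = 5.75.

5.75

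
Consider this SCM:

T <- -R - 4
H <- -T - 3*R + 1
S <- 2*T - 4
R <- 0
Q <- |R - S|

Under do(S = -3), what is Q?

3

Intervening sets S = -3 and removes its equation (S <- 2*T - 4).
Q = |R - S|  [with R=0, S=-3]  = 3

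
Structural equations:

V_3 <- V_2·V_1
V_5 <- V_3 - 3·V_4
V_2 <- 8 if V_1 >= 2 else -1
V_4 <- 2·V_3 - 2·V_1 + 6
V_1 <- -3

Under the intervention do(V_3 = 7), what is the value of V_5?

-71

do(V_3=7) replaces the equation V_3 <- V_2·V_1 with the constant V_3 = 7.
V_4 = 2·V_3 - 2·V_1 + 6  [with V_3=7, V_1=-3]  = 26
V_5 = V_3 - 3·V_4  [with V_3=7, V_4=26]  = -71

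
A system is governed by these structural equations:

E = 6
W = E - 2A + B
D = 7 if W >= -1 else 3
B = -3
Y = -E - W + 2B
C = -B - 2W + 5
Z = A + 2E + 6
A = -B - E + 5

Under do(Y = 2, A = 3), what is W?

-3

Under do(Y = 2, A = 3), each intervened variable's structural equation is replaced by its fixed value.
W = E - 2A + B  [with E=6, A=3, B=-3]  = -3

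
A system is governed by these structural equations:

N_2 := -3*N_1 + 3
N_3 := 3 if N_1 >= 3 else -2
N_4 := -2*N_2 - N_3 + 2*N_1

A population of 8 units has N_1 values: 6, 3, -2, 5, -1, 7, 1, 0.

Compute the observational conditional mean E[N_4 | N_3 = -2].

E[N_4|N_3=-2] averages over only the 4 units with N_3=-2 (N_1 = -2, -1, 1, 0): N_4 = -20, -12, 4, -4, mean -8.

-8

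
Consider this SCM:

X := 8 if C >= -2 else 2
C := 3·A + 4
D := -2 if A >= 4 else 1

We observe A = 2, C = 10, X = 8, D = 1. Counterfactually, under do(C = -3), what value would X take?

2

The intervention breaks the incoming arrows to C: C := 3·A + 4 no longer applies, and C = -3.
X = 8 if C >= -2 else 2  [with C=-3]  = 2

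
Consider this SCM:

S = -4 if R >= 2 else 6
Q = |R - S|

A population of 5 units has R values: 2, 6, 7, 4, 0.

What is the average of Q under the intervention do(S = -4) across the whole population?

do(S=-4) breaks S's dependence on R. With S=-4 fixed, Q across the units is 6, 10, 11, 8, 4, mean 7.8.

7.8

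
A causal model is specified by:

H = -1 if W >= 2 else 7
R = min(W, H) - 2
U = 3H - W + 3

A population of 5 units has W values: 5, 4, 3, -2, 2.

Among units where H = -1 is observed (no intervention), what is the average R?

Conditioning on H=-1 selects the 4 unit(s) with W ∈ {5, 4, 3, 2}. Their R values: -3, -3, -3, -3. Mean = -3.

-3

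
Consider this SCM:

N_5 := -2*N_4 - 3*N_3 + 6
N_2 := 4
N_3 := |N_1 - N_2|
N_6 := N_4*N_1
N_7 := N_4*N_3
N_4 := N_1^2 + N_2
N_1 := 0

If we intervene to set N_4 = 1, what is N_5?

Intervening sets N_4 = 1 and removes its equation (N_4 := N_1^2 + N_2).
N_3 = |N_1 - N_2|  [with N_1=0, N_2=4]  = 4
N_5 = -2*N_4 - 3*N_3 + 6  [with N_4=1, N_3=4]  = -8

-8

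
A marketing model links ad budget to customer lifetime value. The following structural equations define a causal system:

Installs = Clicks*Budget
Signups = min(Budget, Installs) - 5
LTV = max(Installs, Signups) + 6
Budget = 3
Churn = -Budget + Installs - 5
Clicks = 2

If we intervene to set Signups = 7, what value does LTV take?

13

Under do(Signups=7), the mechanism Signups = min(Budget, Installs) - 5 is discarded; Signups is fixed at 7.
Installs = Clicks*Budget  [with Clicks=2, Budget=3]  = 6
LTV = max(Installs, Signups) + 6  [with Installs=6, Signups=7]  = 13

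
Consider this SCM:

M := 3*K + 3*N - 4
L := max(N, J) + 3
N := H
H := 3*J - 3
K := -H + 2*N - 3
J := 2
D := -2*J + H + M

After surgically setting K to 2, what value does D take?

10

Under do(K=2), the mechanism K := -H + 2*N - 3 is discarded; K is fixed at 2.
H = 3*J - 3  [with J=2]  = 3
N = H  [with H=3]  = 3
M = 3*K + 3*N - 4  [with K=2, N=3]  = 11
D = -2*J + H + M  [with J=2, H=3, M=11]  = 10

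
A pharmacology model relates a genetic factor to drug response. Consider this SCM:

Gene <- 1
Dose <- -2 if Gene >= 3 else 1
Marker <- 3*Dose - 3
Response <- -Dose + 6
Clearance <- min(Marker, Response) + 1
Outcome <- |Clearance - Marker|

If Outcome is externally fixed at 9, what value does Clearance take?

1

do(Outcome=9) replaces the equation Outcome <- |Clearance - Marker| with the constant Outcome = 9.
Since Clearance is not a descendant of the intervened variable, it is unaffected.
Dose = -2 if Gene >= 3 else 1  [with Gene=1]  = 1
Marker = 3*Dose - 3  [with Dose=1]  = 0
Response = -Dose + 6  [with Dose=1]  = 5
Clearance = min(Marker, Response) + 1  [with Marker=0, Response=5]  = 1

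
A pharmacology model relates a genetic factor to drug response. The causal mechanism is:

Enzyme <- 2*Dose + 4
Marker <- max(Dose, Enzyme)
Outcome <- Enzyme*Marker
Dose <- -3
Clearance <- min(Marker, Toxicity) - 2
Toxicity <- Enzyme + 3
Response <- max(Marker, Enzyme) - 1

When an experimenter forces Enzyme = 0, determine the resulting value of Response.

-1

Under do(Enzyme=0), the mechanism Enzyme <- 2*Dose + 4 is discarded; Enzyme is fixed at 0.
Marker = max(Dose, Enzyme)  [with Dose=-3, Enzyme=0]  = 0
Response = max(Marker, Enzyme) - 1  [with Marker=0, Enzyme=0]  = -1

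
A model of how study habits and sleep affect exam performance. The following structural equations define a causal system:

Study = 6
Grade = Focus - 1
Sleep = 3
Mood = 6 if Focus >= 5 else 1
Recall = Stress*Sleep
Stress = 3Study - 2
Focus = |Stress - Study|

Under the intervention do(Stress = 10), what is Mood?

1

do(Stress=10) replaces the equation Stress = 3Study - 2 with the constant Stress = 10.
Focus = |Stress - Study|  [with Stress=10, Study=6]  = 4
Mood = 6 if Focus >= 5 else 1  [with Focus=4]  = 1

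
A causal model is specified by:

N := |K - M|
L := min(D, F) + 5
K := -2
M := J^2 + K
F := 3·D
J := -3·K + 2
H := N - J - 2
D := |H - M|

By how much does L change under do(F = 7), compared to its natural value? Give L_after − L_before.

-1

do(F=7) replaces the equation F := 3·D with the constant F = 7.
J = -3·K + 2  [with K=-2]  = 8
M = J^2 + K  [with J=8, K=-2]  = 62
N = |K - M|  [with K=-2, M=62]  = 64
H = N - J - 2  [with N=64, J=8]  = 54
D = |H - M|  [with H=54, M=62]  = 8
L = min(D, F) + 5  [with D=8, F=7]  = 12
Without intervention: J = -3·K + 2  [with K=-2]  = 8; M = J^2 + K  [with J=8, K=-2]  = 62; N = |K - M|  [with K=-2, M=62]  = 64; H = N - J - 2  [with N=64, J=8]  = 54; D = |H - M|  [with H=54, M=62]  = 8; F = 3·D  [with D=8]  = 24; L = min(D, F) + 5  [with D=8, F=24]  = 13.
Change = 12 − 13 = -1.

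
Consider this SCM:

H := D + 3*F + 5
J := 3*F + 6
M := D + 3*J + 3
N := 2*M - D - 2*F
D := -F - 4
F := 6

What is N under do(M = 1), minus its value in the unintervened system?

-128

The intervention breaks the incoming arrows to M: M := D + 3*J + 3 no longer applies, and M = 1.
D = -F - 4  [with F=6]  = -10
N = 2*M - D - 2*F  [with M=1, D=-10, F=6]  = 0
Without intervention: J = 3*F + 6  [with F=6]  = 24; D = -F - 4  [with F=6]  = -10; M = D + 3*J + 3  [with D=-10, J=24]  = 65; N = 2*M - D - 2*F  [with M=65, D=-10, F=6]  = 128.
Change = 0 − 128 = -128.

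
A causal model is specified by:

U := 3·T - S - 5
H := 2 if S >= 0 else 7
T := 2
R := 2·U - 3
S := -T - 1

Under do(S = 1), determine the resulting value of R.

Under do(S=1), the mechanism S := -T - 1 is discarded; S is fixed at 1.
U = 3·T - S - 5  [with T=2, S=1]  = 0
R = 2·U - 3  [with U=0]  = -3

-3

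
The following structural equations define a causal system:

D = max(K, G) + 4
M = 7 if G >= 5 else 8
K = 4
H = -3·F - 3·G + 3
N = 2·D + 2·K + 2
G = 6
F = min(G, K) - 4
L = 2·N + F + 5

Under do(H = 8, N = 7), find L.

19

Setting H = 8, N = 7 by intervention discards those variables' equations.
F = min(G, K) - 4  [with G=6, K=4]  = 0
L = 2·N + F + 5  [with N=7, F=0]  = 19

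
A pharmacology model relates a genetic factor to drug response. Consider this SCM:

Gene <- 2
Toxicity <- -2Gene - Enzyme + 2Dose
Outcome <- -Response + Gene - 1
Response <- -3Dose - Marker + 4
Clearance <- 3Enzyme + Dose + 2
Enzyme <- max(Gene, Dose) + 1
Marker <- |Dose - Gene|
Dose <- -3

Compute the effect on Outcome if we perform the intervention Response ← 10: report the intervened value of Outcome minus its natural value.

-2

do(Response=10) replaces the equation Response <- -3Dose - Marker + 4 with the constant Response = 10.
Outcome = -Response + Gene - 1  [with Response=10, Gene=2]  = -9
Without intervention: Marker = |Dose - Gene|  [with Dose=-3, Gene=2]  = 5; Response = -3Dose - Marker + 4  [with Dose=-3, Marker=5]  = 8; Outcome = -Response + Gene - 1  [with Response=8, Gene=2]  = -7.
Change = -9 − (-7) = -2.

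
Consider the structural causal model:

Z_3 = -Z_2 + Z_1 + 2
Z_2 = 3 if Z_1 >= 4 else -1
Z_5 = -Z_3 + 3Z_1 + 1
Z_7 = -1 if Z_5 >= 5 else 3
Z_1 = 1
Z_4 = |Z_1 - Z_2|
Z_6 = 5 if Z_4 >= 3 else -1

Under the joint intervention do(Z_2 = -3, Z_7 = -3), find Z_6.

Under do(Z_2 = -3, Z_7 = -3), each intervened variable's structural equation is replaced by its fixed value.
Z_4 = |Z_1 - Z_2|  [with Z_1=1, Z_2=-3]  = 4
Z_6 = 5 if Z_4 >= 3 else -1  [with Z_4=4]  = 5

5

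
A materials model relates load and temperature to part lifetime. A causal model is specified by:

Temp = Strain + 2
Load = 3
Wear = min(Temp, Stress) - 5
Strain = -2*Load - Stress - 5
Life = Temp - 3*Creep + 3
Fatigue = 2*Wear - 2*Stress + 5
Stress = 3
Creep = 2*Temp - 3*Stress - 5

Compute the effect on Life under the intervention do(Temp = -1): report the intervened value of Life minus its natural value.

do(Temp=-1) replaces the equation Temp = Strain + 2 with the constant Temp = -1.
Creep = 2*Temp - 3*Stress - 5  [with Temp=-1, Stress=3]  = -16
Life = Temp - 3*Creep + 3  [with Temp=-1, Creep=-16]  = 50
Without intervention: Strain = -2*Load - Stress - 5  [with Load=3, Stress=3]  = -14; Temp = Strain + 2  [with Strain=-14]  = -12; Creep = 2*Temp - 3*Stress - 5  [with Temp=-12, Stress=3]  = -38; Life = Temp - 3*Creep + 3  [with Temp=-12, Creep=-38]  = 105.
Change = 50 − 105 = -55.

-55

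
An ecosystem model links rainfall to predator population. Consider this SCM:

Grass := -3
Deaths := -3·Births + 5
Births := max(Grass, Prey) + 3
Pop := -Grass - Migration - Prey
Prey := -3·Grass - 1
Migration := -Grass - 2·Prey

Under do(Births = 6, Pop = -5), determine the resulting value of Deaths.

-13

Setting Births = 6, Pop = -5 by intervention discards those variables' equations.
Deaths = -3·Births + 5  [with Births=6]  = -13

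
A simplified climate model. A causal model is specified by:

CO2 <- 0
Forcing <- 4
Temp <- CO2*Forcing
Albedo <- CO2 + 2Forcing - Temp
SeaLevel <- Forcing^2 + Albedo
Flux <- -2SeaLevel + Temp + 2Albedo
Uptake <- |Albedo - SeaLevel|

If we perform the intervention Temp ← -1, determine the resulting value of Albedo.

9

The intervention breaks the incoming arrows to Temp: Temp <- CO2*Forcing no longer applies, and Temp = -1.
Albedo = CO2 + 2Forcing - Temp  [with CO2=0, Forcing=4, Temp=-1]  = 9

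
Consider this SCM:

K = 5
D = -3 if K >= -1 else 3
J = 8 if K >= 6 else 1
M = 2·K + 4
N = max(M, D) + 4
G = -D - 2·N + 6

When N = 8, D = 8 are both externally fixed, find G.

-18

The joint intervention fixes N = 8, D = 8, removing each variable's own equation.
G = -D - 2·N + 6  [with D=8, N=8]  = -18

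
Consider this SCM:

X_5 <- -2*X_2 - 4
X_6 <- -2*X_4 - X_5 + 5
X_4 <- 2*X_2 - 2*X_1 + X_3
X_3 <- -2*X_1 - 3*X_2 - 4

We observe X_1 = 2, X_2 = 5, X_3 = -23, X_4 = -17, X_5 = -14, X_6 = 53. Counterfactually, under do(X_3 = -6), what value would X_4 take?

The intervention breaks the incoming arrows to X_3: X_3 <- -2*X_1 - 3*X_2 - 4 no longer applies, and X_3 = -6.
X_4 = 2*X_2 - 2*X_1 + X_3  [with X_2=5, X_1=2, X_3=-6]  = 0

0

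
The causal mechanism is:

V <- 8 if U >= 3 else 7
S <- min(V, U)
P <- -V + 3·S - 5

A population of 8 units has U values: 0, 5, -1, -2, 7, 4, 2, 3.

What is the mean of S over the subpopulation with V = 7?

Conditioning on V=7 selects the 4 unit(s) with U ∈ {0, -1, -2, 2}. Their S values: 0, -1, -2, 2. Mean = -0.25.

-0.25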